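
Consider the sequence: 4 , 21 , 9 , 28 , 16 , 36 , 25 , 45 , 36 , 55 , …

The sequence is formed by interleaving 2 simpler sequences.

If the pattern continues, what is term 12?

66

The terms cycle through 2 interleaved subsequences.
Subsequence A is 4, 9, 16, 25, 36, which is the squares 2², 3², 4², ….
Subsequence B is 21, 28, 36, 45, 55, which is triangular numbers starting at T_6.
Position 12 → subsequence B, term 6 = 66.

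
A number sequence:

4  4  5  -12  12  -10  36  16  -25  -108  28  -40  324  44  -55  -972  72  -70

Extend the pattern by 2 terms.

Read the sequence 3 terms at a time; column i is its own pattern.
Subsequence A is 4, -12, 36, -108, 324, -972, which is geometric, ×-3 each step.
Subsequence B is 4, 12, 16, 28, 44, 72, which is a Fibonacci-like recurrence a_n = a_{n-1} + a_{n-2}.
Subsequence C is 5, -10, -25, -40, -55, -70, which is subtracting 15 each time.
Position 19 falls in subsequence A as its term 7, giving 2916.
Term 20 comes from subsequence B (its 7th entry): 116.

2916, 116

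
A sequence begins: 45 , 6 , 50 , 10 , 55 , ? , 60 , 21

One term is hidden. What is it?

Odd-indexed and even-indexed terms follow separate rules.
Subsequence A: 45, 50, 55, 60 — adding 5 each time.
Subsequence B: 6, 10, ?, 21 — triangular numbers n(n+1)/2 for n = 3, 4, ….
So the missing entry in subsequence B is 15.

15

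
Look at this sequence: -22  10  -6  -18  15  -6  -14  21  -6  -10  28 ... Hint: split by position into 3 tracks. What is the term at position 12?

The terms cycle through 3 interleaved subsequences.
Subsequence A is -22, -18, -14, -10, which is arithmetic, step +4.
Subsequence B is 10, 15, 21, 28, which is the triangular numbers T_4, T_5, ….
Subsequence C is -6, -6, -6, which is always -6.
Term 12 comes from subsequence C (its 4th entry): -6.

-6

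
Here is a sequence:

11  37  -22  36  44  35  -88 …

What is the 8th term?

34

The terms cycle through 2 interleaved subsequences.
Stream A: 11, -22, 44, -88. A geometric progression (common ratio -2).
Stream B: 37, 36, 35. Arithmetic, step −1.
Term 8 comes from stream B (its 4th entry): 34.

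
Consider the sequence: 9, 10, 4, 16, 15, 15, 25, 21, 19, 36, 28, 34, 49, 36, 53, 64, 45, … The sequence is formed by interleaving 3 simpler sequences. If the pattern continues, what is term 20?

55

Split by position mod 3: positions 1, 4, 7, … form one track, and each other residue class forms its own.
Subsequence A: 9, 16, 25, 36, 49, 64 — the squares 3², 4², 5², ….
Subsequence B: 10, 15, 21, 28, 36, 45 — the triangular numbers T_4, T_5, ….
Subsequence C: 4, 15, 19, 34, 53 — each term equals the sum of the previous two.
Term 20 comes from subsequence B (its 7th entry): 55.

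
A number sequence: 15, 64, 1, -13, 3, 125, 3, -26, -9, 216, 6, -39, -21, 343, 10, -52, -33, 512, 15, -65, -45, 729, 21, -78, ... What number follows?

Taking every 4th term gives 4 separate tracks.
Track A: 15, 3, -9, -21, -33, -45 (subtracting 12 each time).
Track B: 64, 125, 216, 343, 512, 729 (perfect cubes starting at 4³).
Track C: 1, 3, 6, 10, 15, 21 (the triangular numbers T_1, T_2, …).
Track D: -13, -26, -39, -52, -65, -78 (subtracting 13 each time).
Position 25 falls in track A as its term 7, giving -57.

-57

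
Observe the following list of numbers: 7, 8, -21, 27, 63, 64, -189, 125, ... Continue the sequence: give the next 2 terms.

The terms cycle through 2 interleaved subsequences.
Subsequence A = 7, -21, 63, -189: geometric, ×-3 each step.
Subsequence B = 8, 27, 64, 125: the cubes 2³, 3³, 4³, ….
Term 9 comes from subsequence A (its 5th entry): 567.
Position 10 → subsequence B, term 5 = 216.

567, 216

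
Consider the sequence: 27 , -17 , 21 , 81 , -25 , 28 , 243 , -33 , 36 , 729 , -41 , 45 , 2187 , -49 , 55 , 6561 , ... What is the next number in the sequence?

Taking every 3rd term gives 3 separate tracks.
Subsequence A: 27, 81, 243, 729, 2187, 6561 (powers 3^3, 3^4, 3^5, …).
Subsequence B: -17, -25, -33, -41, -49 (linear: a_n = -9 − 8·n).
Subsequence C: 21, 28, 36, 45, 55 (the triangular numbers T_6, T_7, …).
The 17th slot belongs to subsequence B; its 6th term is -57.

-57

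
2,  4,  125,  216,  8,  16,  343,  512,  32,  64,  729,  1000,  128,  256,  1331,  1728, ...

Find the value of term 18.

1024

The slot pattern repeats as AABB (period 4), so there are 2 interleaved tracks.
Subsequence A: 2, 4, 8, 16, 32, 64, 128, 256 — powers 2^1, 2^2, 2^3, ….
Subsequence B: 125, 216, 343, 512, 729, 1000, 1331, 1728 — the cubes 5³, 6³, 7³, ….
Position 18 falls in subsequence A as its term 10, giving 1024.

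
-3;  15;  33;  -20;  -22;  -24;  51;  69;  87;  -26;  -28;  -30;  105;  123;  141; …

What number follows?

-32

Reading positions in blocks of 6 reveals the pattern AAABBB — 2 tracks woven together.
Stream A: -3, 15, 33, 51, 69, 87, 105, 123, 141. Arithmetic with common difference +18.
Stream B: -20, -22, -24, -26, -28, -30. Linear: a_n = -18 − 2·n.
Position 16 falls in stream B as its term 7, giving -32.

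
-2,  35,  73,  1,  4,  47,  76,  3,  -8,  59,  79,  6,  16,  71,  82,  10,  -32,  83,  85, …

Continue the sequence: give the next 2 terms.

15, 64

Split by position mod 4 into 4 tracks.
Track A = -2, 4, -8, 16, -32: multiplying by -2 each time.
Track B = 35, 47, 59, 71, 83: arithmetic, step +12.
Track C = 73, 76, 79, 82, 85: arithmetic with common difference +3.
Track D = 1, 3, 6, 10: triangular numbers starting at T_1.
Position 20 → track D, term 5 = 15.
Term 21 comes from track A (its 6th entry): 64.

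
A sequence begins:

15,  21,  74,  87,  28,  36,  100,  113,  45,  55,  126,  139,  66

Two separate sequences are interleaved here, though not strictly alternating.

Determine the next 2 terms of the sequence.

78, 152

Reading positions in blocks of 4 reveals the pattern AABB — 2 tracks woven together.
Stream A = 15, 21, 28, 36, 45, 55, 66: triangular numbers n(n+1)/2 for n = 5, 6, ….
Stream B = 74, 87, 100, 113, 126, 139: arithmetic with common difference +13.
Position 14 → stream A, term 8 = 78.
Position 15 falls in stream B as its term 7, giving 152.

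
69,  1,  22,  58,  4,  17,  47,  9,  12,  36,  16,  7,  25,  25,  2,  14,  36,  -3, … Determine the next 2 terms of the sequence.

The terms cycle through 3 interleaved subsequences.
Stream A: 69, 58, 47, 36, 25, 14. Arithmetic with common difference −11.
Stream B: 1, 4, 9, 16, 25, 36. Consecutive squares n² from n = 1.
Stream C: 22, 17, 12, 7, 2, -3. Subtracting 5 each time.
Position 19 → stream A, term 7 = 3.
Position 20 → stream B, term 7 = 49.

3, 49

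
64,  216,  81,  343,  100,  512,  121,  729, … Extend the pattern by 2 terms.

Odd-indexed and even-indexed terms follow separate rules.
Subsequence A: 64, 81, 100, 121 — consecutive squares n² from n = 8.
Subsequence B: 216, 343, 512, 729 — perfect cubes starting at 6³.
Position 9 → subsequence A, term 5 = 144.
Position 10 falls in subsequence B as its term 5, giving 1000.

144, 1000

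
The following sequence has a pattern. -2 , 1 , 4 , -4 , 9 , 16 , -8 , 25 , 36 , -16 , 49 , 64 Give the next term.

The slot pattern repeats as ABB (period 3), so there are 2 interleaved tracks.
Track A is -2, -4, -8, -16, which is multiplying by 2 each time.
Track B is 1, 4, 9, 16, 25, 36, 49, 64, which is perfect squares starting at 1².
Position 13 → track A, term 5 = -32.

-32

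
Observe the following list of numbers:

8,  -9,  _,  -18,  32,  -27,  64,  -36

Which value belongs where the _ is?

16

Positions 1, 3, 5, … form one subsequence and positions 2, 4, 6, … form another.
Track A = 8, ?, 32, 64: powers of 2.
Track B = -9, -18, -27, -36: arithmetic with common difference −9.
The gap is track A's term 2; the rule gives 16.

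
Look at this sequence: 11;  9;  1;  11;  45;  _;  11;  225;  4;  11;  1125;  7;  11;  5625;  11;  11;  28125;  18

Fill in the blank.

3

The terms cycle through 3 interleaved subsequences.
Track A = 11, 11, 11, 11, 11, 11: the constant sequence 11.
Track B = 9, 45, 225, 1125, 5625, 28125: a geometric progression (common ratio 5).
Track C = 1, ?, 4, 7, 11, 18: a Fibonacci-like recurrence a_n = a_{n-1} + a_{n-2}.
Track C's pattern makes the blank 3.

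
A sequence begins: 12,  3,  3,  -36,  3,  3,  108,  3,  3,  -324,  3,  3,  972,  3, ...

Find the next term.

The slot pattern repeats as ABB (period 3), so there are 2 interleaved tracks.
Subsequence A is 12, -36, 108, -324, 972, which is geometric, ×-3 each step.
Subsequence B is 3, 3, 3, 3, 3, 3, 3, 3, 3, which is always 3.
The 15th slot belongs to subsequence B; its 10th term is 3.

3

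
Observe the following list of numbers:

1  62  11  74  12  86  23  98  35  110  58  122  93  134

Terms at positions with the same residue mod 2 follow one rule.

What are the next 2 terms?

Taking every 2nd term gives 2 separate tracks.
Track A = 1, 11, 12, 23, 35, 58, 93: Fibonacci-style (each term is the sum of the two before it).
Track B = 62, 74, 86, 98, 110, 122, 134: linear: a_n = 50 + 12·n.
Term 15 comes from track A (its 8th entry): 151.
Term 16 comes from track B (its 8th entry): 146.

151, 146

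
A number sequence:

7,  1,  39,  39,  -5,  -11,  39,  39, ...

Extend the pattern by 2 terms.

-17, -23

The slot pattern repeats as AABB (period 4), so there are 2 interleaved tracks.
Stream A: 7, 1, -5, -11. Arithmetic, step −6.
Stream B: 39, 39, 39, 39. The constant sequence 39.
The 9th slot belongs to stream A; its 5th term is -17.
The 10th slot belongs to stream A; its 6th term is -23.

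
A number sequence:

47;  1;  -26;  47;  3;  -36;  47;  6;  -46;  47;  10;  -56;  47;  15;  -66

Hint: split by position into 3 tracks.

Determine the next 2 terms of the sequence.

Read the sequence 3 terms at a time; column i is its own pattern.
Track A = 47, 47, 47, 47, 47: constant 47.
Track B = 1, 3, 6, 10, 15: the triangular numbers T_1, T_2, ….
Track C = -26, -36, -46, -56, -66: arithmetic with common difference −10.
Term 16 comes from track A (its 6th entry): 47.
Position 17 falls in track B as its term 6, giving 21.

47, 21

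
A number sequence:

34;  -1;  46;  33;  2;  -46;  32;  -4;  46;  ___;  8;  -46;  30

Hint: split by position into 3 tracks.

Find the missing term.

Split by position mod 3: positions 1, 4, 7, … form one track, and each other residue class forms its own.
Track A: 34, 33, 32, ?, 30 (subtracting 1 each time).
Track B: -1, 2, -4, 8 (geometric with ratio -2).
Track C: 46, -46, 46, -46 (oscillating between 46 and -46).
Track A's pattern makes the blank 31.

31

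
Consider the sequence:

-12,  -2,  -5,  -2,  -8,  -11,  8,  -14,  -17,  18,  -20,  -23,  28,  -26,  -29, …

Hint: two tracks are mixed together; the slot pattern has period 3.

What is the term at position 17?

The slot pattern repeats as ABB (period 3), so there are 2 interleaved tracks.
Track A: -12, -2, 8, 18, 28 (linear: a_n = -22 + 10·n).
Track B: -2, -5, -8, -11, -14, -17, -20, -23, -26, -29 (linear: a_n = 1 − 3·n).
The 17th slot belongs to track B; its 11th term is -32.

-32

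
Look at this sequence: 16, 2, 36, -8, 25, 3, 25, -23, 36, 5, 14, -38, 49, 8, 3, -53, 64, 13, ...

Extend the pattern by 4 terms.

-8, -68, 81, 21

Read the sequence 4 terms at a time; column i is its own pattern.
Track A: 16, 25, 36, 49, 64 — consecutive squares n² from n = 4.
Track B: 2, 3, 5, 8, 13 — each term equals the sum of the previous two.
Track C: 36, 25, 14, 3 — subtracting 11 each time.
Track D: -8, -23, -38, -53 — linear: a_n = 7 − 15·n.
Term 19 comes from track C (its 5th entry): -8.
Position 20 → track D, term 5 = -68.
Position 21 falls in track A as its term 6, giving 81.
The 22nd slot belongs to track B; its 6th term is 21.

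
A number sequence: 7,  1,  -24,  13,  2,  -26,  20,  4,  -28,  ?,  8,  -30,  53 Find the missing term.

33

Split by position mod 3 into 3 tracks.
Track A: 7, 13, 20, ?, 53. A Fibonacci-like recurrence a_n = a_{n-1} + a_{n-2}.
Track B: 1, 2, 4, 8. Successive powers of 2.
Track C: -24, -26, -28, -30. Arithmetic, step −2.
Track A's pattern makes the blank 33.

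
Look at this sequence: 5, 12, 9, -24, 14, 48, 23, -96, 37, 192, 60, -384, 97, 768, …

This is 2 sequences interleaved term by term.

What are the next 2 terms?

157, -1536

Odd-indexed and even-indexed terms follow separate rules.
Track A = 5, 9, 14, 23, 37, 60, 97: Fibonacci-style (each term is the sum of the two before it).
Track B = 12, -24, 48, -96, 192, -384, 768: geometric, ×-2 each step.
Term 15 comes from track A (its 8th entry): 157.
Position 16 falls in track B as its term 8, giving -1536.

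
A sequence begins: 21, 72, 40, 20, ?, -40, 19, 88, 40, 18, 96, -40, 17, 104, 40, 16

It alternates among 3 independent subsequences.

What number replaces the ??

The terms cycle through 3 interleaved subsequences.
Subsequence A: 21, 20, 19, 18, 17, 16. Subtracting 1 each time.
Subsequence B: 72, ?, 88, 96, 104. Linear: a_n = 64 + 8·n.
Subsequence C: 40, -40, 40, -40, 40. Oscillating between 40 and -40.
Subsequence B's pattern makes the blank 80.

80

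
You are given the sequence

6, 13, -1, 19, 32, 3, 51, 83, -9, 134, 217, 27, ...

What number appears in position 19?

2406

The slot pattern repeats as AAB (period 3), so there are 2 interleaved tracks.
Stream A = 6, 13, 19, 32, 51, 83, 134, 217: a Fibonacci-like recurrence a_n = a_{n-1} + a_{n-2}.
Stream B = -1, 3, -9, 27: geometric, ×-3 each step.
Term 19 comes from stream A (its 13th entry): 2406.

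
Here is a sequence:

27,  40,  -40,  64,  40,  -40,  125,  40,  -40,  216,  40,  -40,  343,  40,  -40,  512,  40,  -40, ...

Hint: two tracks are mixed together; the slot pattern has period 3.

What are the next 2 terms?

Reading positions in blocks of 3 reveals the pattern ABB — 2 tracks woven together.
Track A: 27, 64, 125, 216, 343, 512. Perfect cubes starting at 3³.
Track B: 40, -40, 40, -40, 40, -40, 40, -40, 40, -40, 40, -40. Alternating ±40.
Term 19 comes from track A (its 7th entry): 729.
The 20th slot belongs to track B; its 13th term is 40.

729, 40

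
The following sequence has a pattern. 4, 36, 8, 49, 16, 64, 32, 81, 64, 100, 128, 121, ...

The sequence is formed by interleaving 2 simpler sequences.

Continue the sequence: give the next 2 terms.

256, 144

The terms cycle through 2 interleaved subsequences.
Track A: 4, 8, 16, 32, 64, 128 — successive powers of 2.
Track B: 36, 49, 64, 81, 100, 121 — the squares 6², 7², 8², ….
The 13th slot belongs to track A; its 7th term is 256.
Position 14 → track B, term 7 = 144.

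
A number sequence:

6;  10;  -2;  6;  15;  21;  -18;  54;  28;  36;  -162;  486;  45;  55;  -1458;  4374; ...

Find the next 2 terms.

66, 78

Reading positions in blocks of 4 reveals the pattern AABB — 2 tracks woven together.
Track A is 6, 10, 15, 21, 28, 36, 45, 55, which is the triangular numbers T_3, T_4, ….
Track B is -2, 6, -18, 54, -162, 486, -1458, 4374, which is geometric with ratio -3.
Position 17 → track A, term 9 = 66.
Term 18 comes from track A (its 10th entry): 78.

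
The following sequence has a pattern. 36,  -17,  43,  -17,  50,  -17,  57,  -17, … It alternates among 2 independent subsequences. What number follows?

Taking every 2nd term gives 2 separate tracks.
Track A is 36, 43, 50, 57, which is adding 7 each time.
Track B is -17, -17, -17, -17, which is constant -17.
Position 9 → track A, term 5 = 64.

64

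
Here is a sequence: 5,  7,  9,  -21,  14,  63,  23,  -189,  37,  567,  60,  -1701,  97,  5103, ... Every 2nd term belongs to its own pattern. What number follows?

157

The terms cycle through 2 interleaved subsequences.
Subsequence A: 5, 9, 14, 23, 37, 60, 97 — each term equals the sum of the previous two.
Subsequence B: 7, -21, 63, -189, 567, -1701, 5103 — geometric, ×-3 each step.
Term 15 comes from subsequence A (its 8th entry): 157.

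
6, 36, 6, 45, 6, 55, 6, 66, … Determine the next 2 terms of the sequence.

6, 78

Split by position mod 2 into 2 tracks.
Track A = 6, 6, 6, 6: constant 6.
Track B = 36, 45, 55, 66: triangular numbers starting at T_8.
Term 9 comes from track A (its 5th entry): 6.
Position 10 falls in track B as its term 5, giving 78.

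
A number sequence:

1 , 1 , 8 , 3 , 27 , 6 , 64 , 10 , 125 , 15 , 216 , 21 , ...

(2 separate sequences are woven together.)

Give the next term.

Positions 1, 3, 5, … form one subsequence and positions 2, 4, 6, … form another.
Subsequence A: 1, 8, 27, 64, 125, 216 — the cubes 1³, 2³, 3³, ….
Subsequence B: 1, 3, 6, 10, 15, 21 — triangular numbers n(n+1)/2 for n = 1, 2, ….
Term 13 comes from subsequence A (its 7th entry): 343.

343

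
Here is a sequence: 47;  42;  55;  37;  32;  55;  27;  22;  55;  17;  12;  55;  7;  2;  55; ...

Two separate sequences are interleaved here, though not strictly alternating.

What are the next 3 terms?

Positions follow the repeating pattern AAB; grouping by letter gives 2 tracks.
Stream A: 47, 42, 37, 32, 27, 22, 17, 12, 7, 2. Arithmetic, step −5.
Stream B: 55, 55, 55, 55, 55. The constant sequence 55.
Position 16 falls in stream A as its term 11, giving -3.
Position 17 falls in stream A as its term 12, giving -8.
Position 18 → stream B, term 6 = 55.

-3, -8, 55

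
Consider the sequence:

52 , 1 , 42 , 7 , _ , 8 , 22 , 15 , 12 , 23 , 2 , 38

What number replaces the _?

32

Split by position mod 2 into 2 tracks.
Stream A: 52, 42, ?, 22, 12, 2. Arithmetic with common difference −10.
Stream B: 1, 7, 8, 15, 23, 38. A Fibonacci-like recurrence a_n = a_{n-1} + a_{n-2}.
Filling stream A at index 3 by its rule yields 32.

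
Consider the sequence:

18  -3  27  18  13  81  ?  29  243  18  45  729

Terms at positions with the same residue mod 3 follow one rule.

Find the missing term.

Split by position mod 3 into 3 tracks.
Track A is 18, 18, ?, 18, which is constant 18.
Track B is -3, 13, 29, 45, which is linear: a_n = -19 + 16·n.
Track C is 27, 81, 243, 729, which is successive powers of 3.
The gap is track A's term 3; the rule gives 18.

18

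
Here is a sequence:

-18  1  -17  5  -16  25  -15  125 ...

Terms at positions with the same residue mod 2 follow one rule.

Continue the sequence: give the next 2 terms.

-14, 625

Positions 1, 3, 5, … form one subsequence and positions 2, 4, 6, … form another.
Subsequence A: -18, -17, -16, -15 (adding 1 each time).
Subsequence B: 1, 5, 25, 125 (a geometric progression (common ratio 5)).
Position 9 falls in subsequence A as its term 5, giving -14.
Position 10 → subsequence B, term 5 = 625.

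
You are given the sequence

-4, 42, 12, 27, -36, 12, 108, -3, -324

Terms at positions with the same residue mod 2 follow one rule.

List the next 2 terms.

-18, 972

Split by position mod 2 into 2 tracks.
Track A: -4, 12, -36, 108, -324 (geometric, ×-3 each step).
Track B: 42, 27, 12, -3 (arithmetic with common difference −15).
Term 10 comes from track B (its 5th entry): -18.
Position 11 → track A, term 6 = 972.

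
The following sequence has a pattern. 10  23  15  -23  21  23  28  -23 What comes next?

The terms cycle through 2 interleaved subsequences.
Subsequence A: 10, 15, 21, 28 — triangular numbers n(n+1)/2 for n = 4, 5, ….
Subsequence B: 23, -23, 23, -23 — alternating ±23.
The 9th slot belongs to subsequence A; its 5th term is 36.

36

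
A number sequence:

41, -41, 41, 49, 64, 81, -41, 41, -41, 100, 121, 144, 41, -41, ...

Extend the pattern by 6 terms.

Reading positions in blocks of 6 reveals the pattern AAABBB — 2 tracks woven together.
Stream A: 41, -41, 41, -41, 41, -41, 41, -41 (oscillating between 41 and -41).
Stream B: 49, 64, 81, 100, 121, 144 (consecutive squares n² from n = 7).
Term 15 comes from stream A (its 9th entry): 41.
Term 16 comes from stream B (its 7th entry): 169.
Term 17 comes from stream B (its 8th entry): 196.
The 18th slot belongs to stream B; its 9th term is 225.
Position 19 → stream A, term 10 = -41.
Position 20 → stream A, term 11 = 41.

41, 169, 196, 225, -41, 41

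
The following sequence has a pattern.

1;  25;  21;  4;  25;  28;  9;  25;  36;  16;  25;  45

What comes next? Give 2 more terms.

25, 25

Split by position mod 3 into 3 tracks.
Stream A: 1, 4, 9, 16. Consecutive squares n² from n = 1.
Stream B: 25, 25, 25, 25. The constant sequence 25.
Stream C: 21, 28, 36, 45. Triangular numbers starting at T_6.
Position 13 → stream A, term 5 = 25.
Term 14 comes from stream B (its 5th entry): 25.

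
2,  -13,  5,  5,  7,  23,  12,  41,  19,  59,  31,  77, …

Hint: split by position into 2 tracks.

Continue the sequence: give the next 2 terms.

50, 95

Split by position mod 2 into 2 tracks.
Track A: 2, 5, 7, 12, 19, 31. A Fibonacci-like recurrence a_n = a_{n-1} + a_{n-2}.
Track B: -13, 5, 23, 41, 59, 77. Arithmetic with common difference +18.
The 13th slot belongs to track A; its 7th term is 50.
Position 14 falls in track B as its term 7, giving 95.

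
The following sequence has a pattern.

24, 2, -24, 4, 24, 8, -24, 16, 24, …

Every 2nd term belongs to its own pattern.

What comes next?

32

Odd-indexed and even-indexed terms follow separate rules.
Track A: 24, -24, 24, -24, 24. The oscillation 24·(−1)^(n+1).
Track B: 2, 4, 8, 16. Successive powers of 2.
Position 10 falls in track B as its term 5, giving 32.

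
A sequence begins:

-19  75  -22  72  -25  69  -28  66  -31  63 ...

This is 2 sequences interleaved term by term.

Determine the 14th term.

Split by position mod 2 into 2 tracks.
Subsequence A = -19, -22, -25, -28, -31: arithmetic with common difference −3.
Subsequence B = 75, 72, 69, 66, 63: arithmetic with common difference −3.
Term 14 comes from subsequence B (its 7th entry): 57.

57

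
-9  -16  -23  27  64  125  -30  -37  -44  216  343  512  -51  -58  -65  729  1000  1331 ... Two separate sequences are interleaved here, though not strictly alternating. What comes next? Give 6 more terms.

-72, -79, -86, 1728, 2197, 2744

The slot pattern repeats as AAABBB (period 6), so there are 2 interleaved tracks.
Subsequence A: -9, -16, -23, -30, -37, -44, -51, -58, -65 — arithmetic with common difference −7.
Subsequence B: 27, 64, 125, 216, 343, 512, 729, 1000, 1331 — perfect cubes starting at 3³.
The 19th slot belongs to subsequence A; its 10th term is -72.
Position 20 → subsequence A, term 11 = -79.
The 21st slot belongs to subsequence A; its 12th term is -86.
Position 22 → subsequence B, term 10 = 1728.
Term 23 comes from subsequence B (its 11th entry): 2197.
Position 24 → subsequence B, term 12 = 2744.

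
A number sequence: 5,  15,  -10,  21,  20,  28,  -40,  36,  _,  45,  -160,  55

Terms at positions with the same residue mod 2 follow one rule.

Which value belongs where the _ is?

80

The terms cycle through 2 interleaved subsequences.
Track A: 5, -10, 20, -40, ?, -160 — geometric with ratio -2.
Track B: 15, 21, 28, 36, 45, 55 — triangular numbers starting at T_5.
The gap is track A's term 5; the rule gives 80.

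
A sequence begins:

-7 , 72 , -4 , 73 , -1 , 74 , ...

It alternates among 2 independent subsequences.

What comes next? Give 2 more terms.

Positions 1, 3, 5, … form one subsequence and positions 2, 4, 6, … form another.
Track A = -7, -4, -1: arithmetic, step +3.
Track B = 72, 73, 74: arithmetic, step +1.
Position 7 → track A, term 4 = 2.
Term 8 comes from track B (its 4th entry): 75.

2, 75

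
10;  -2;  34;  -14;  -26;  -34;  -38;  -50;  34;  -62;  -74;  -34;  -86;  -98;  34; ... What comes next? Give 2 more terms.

-110, -122

The slot pattern repeats as AAB (period 3), so there are 2 interleaved tracks.
Stream A is 10, -2, -14, -26, -38, -50, -62, -74, -86, -98, which is linear: a_n = 22 − 12·n.
Stream B is 34, -34, 34, -34, 34, which is oscillating between 34 and -34.
Position 16 falls in stream A as its term 11, giving -110.
Term 17 comes from stream A (its 12th entry): -122.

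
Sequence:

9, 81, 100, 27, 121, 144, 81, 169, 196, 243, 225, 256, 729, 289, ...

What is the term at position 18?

400

Reading positions in blocks of 3 reveals the pattern ABB — 2 tracks woven together.
Subsequence A is 9, 27, 81, 243, 729, which is powers of 3.
Subsequence B is 81, 100, 121, 144, 169, 196, 225, 256, 289, which is perfect squares starting at 9².
Position 18 falls in subsequence B as its term 12, giving 400.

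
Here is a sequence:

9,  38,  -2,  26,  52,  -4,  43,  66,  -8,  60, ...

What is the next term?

Split by position mod 3 into 3 tracks.
Track A: 9, 26, 43, 60 (linear: a_n = -8 + 17·n).
Track B: 38, 52, 66 (adding 14 each time).
Track C: -2, -4, -8 (multiplying by 2 each time).
Position 11 falls in track B as its term 4, giving 80.

80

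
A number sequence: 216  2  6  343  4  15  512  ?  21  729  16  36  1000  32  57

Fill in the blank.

8

Read the sequence 3 terms at a time; column i is its own pattern.
Subsequence A: 216, 343, 512, 729, 1000 — consecutive cubes n³ from n = 6.
Subsequence B: 2, 4, ?, 16, 32 — successive powers of 2.
Subsequence C: 6, 15, 21, 36, 57 — Fibonacci-style (each term is the sum of the two before it).
So the missing entry in subsequence B is 8.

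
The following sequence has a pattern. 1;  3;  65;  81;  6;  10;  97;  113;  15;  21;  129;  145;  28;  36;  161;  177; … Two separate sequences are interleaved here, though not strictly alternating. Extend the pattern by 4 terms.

45, 55, 193, 209

The slot pattern repeats as AABB (period 4), so there are 2 interleaved tracks.
Subsequence A = 1, 3, 6, 10, 15, 21, 28, 36: the triangular numbers T_1, T_2, ….
Subsequence B = 65, 81, 97, 113, 129, 145, 161, 177: arithmetic, step +16.
Term 17 comes from subsequence A (its 9th entry): 45.
Position 18 → subsequence A, term 10 = 55.
Term 19 comes from subsequence B (its 9th entry): 193.
The 20th slot belongs to subsequence B; its 10th term is 209.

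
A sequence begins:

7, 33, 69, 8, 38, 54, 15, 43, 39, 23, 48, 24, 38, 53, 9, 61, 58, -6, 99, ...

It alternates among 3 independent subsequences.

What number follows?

The terms cycle through 3 interleaved subsequences.
Stream A = 7, 8, 15, 23, 38, 61, 99: each term equals the sum of the previous two.
Stream B = 33, 38, 43, 48, 53, 58: arithmetic with common difference +5.
Stream C = 69, 54, 39, 24, 9, -6: arithmetic, step −15.
The 20th slot belongs to stream B; its 7th term is 63.

63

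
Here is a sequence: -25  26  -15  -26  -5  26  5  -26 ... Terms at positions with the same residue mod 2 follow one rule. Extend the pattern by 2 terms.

The terms cycle through 2 interleaved subsequences.
Track A: -25, -15, -5, 5 — linear: a_n = -35 + 10·n.
Track B: 26, -26, 26, -26 — alternating ±26.
Position 9 → track A, term 5 = 15.
The 10th slot belongs to track B; its 5th term is 26.

15, 26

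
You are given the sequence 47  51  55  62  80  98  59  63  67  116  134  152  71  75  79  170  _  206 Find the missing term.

188

Reading positions in blocks of 6 reveals the pattern AAABBB — 2 tracks woven together.
Track A: 47, 51, 55, 59, 63, 67, 71, 75, 79 (linear: a_n = 43 + 4·n).
Track B: 62, 80, 98, 116, 134, 152, 170, ?, 206 (adding 18 each time).
Track B's pattern makes the blank 188.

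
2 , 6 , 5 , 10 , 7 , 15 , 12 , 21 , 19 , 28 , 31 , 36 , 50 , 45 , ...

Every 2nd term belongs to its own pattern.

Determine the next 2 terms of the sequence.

81, 55

Split by position mod 2 into 2 tracks.
Stream A is 2, 5, 7, 12, 19, 31, 50, which is a Fibonacci-like recurrence a_n = a_{n-1} + a_{n-2}.
Stream B is 6, 10, 15, 21, 28, 36, 45, which is triangular numbers starting at T_3.
Term 15 comes from stream A (its 8th entry): 81.
Position 16 falls in stream B as its term 8, giving 55.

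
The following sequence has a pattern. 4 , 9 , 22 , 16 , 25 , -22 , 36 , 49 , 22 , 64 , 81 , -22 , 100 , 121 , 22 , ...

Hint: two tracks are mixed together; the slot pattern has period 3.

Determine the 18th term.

Positions follow the repeating pattern AAB; grouping by letter gives 2 tracks.
Track A: 4, 9, 16, 25, 36, 49, 64, 81, 100, 121 (the squares 2², 3², 4², …).
Track B: 22, -22, 22, -22, 22 (alternating ±22).
Position 18 falls in track B as its term 6, giving -22.

-22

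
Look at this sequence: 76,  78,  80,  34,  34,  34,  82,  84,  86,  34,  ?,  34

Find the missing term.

34

The slot pattern repeats as AAABBB (period 6), so there are 2 interleaved tracks.
Track A: 76, 78, 80, 82, 84, 86. Arithmetic, step +2.
Track B: 34, 34, 34, 34, ?, 34. Constant 34.
The gap is track B's term 5; the rule gives 34.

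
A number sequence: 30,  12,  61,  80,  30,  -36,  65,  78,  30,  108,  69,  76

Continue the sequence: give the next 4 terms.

30, -324, 73, 74

Split by position mod 4: positions 1, 5, 9, … form one track, and each other residue class forms its own.
Subsequence A = 30, 30, 30: constant 30.
Subsequence B = 12, -36, 108: a geometric progression (common ratio -3).
Subsequence C = 61, 65, 69: arithmetic with common difference +4.
Subsequence D = 80, 78, 76: subtracting 2 each time.
Position 13 falls in subsequence A as its term 4, giving 30.
Position 14 → subsequence B, term 4 = -324.
Position 15 → subsequence C, term 4 = 73.
Term 16 comes from subsequence D (its 4th entry): 74.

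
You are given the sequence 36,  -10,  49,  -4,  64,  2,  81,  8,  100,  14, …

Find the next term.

121

Odd-indexed and even-indexed terms follow separate rules.
Subsequence A = 36, 49, 64, 81, 100: perfect squares starting at 6².
Subsequence B = -10, -4, 2, 8, 14: arithmetic with common difference +6.
Position 11 → subsequence A, term 6 = 121.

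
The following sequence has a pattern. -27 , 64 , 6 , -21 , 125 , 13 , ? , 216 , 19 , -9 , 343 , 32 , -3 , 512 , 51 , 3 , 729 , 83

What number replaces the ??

-15

Split by position mod 3 into 3 tracks.
Track A: -27, -21, ?, -9, -3, 3 (arithmetic with common difference +6).
Track B: 64, 125, 216, 343, 512, 729 (consecutive cubes n³ from n = 4).
Track C: 6, 13, 19, 32, 51, 83 (Fibonacci-style (each term is the sum of the two before it)).
Filling track A at index 3 by its rule yields -15.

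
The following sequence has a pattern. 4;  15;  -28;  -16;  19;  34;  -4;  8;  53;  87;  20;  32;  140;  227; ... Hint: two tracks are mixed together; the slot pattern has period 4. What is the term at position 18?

Positions follow the repeating pattern AABB; grouping by letter gives 2 tracks.
Subsequence A = 4, 15, 19, 34, 53, 87, 140, 227: each term equals the sum of the previous two.
Subsequence B = -28, -16, -4, 8, 20, 32: linear: a_n = -40 + 12·n.
Position 18 falls in subsequence A as its term 10, giving 594.

594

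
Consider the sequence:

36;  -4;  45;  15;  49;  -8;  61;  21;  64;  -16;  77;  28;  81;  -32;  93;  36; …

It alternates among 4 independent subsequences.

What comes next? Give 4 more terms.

100, -64, 109, 45

Taking every 4th term gives 4 separate tracks.
Track A: 36, 49, 64, 81 — consecutive squares n² from n = 6.
Track B: -4, -8, -16, -32 — multiplying by 2 each time.
Track C: 45, 61, 77, 93 — arithmetic, step +16.
Track D: 15, 21, 28, 36 — the triangular numbers T_5, T_6, ….
Position 17 falls in track A as its term 5, giving 100.
The 18th slot belongs to track B; its 5th term is -64.
Term 19 comes from track C (its 5th entry): 109.
The 20th slot belongs to track D; its 5th term is 45.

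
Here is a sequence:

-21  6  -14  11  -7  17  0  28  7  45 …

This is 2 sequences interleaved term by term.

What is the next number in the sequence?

14

Taking every 2nd term gives 2 separate tracks.
Track A: -21, -14, -7, 0, 7 — arithmetic with common difference +7.
Track B: 6, 11, 17, 28, 45 — each term equals the sum of the previous two.
Position 11 falls in track A as its term 6, giving 14.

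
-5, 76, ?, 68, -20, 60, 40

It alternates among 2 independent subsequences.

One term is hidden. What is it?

10

Taking every 2nd term gives 2 separate tracks.
Stream A is -5, ?, -20, 40, which is geometric, ×-2 each step.
Stream B is 76, 68, 60, which is linear: a_n = 84 − 8·n.
The gap is stream A's term 2; the rule gives 10.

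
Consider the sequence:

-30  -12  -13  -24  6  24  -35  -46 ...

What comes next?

42

The slot pattern repeats as AABB (period 4), so there are 2 interleaved tracks.
Track A: -30, -12, 6, 24 (linear: a_n = -48 + 18·n).
Track B: -13, -24, -35, -46 (arithmetic with common difference −11).
Position 9 falls in track A as its term 5, giving 42.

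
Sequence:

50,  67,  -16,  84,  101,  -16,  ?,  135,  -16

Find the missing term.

Reading positions in blocks of 3 reveals the pattern AAB — 2 tracks woven together.
Subsequence A: 50, 67, 84, 101, ?, 135 — arithmetic, step +17.
Subsequence B: -16, -16, -16 — constant -16.
Subsequence A's pattern makes the blank 118.

118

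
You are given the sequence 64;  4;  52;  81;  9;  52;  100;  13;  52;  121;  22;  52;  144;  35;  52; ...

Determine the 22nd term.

225

Split by position mod 3: positions 1, 4, 7, … form one track, and each other residue class forms its own.
Subsequence A is 64, 81, 100, 121, 144, which is perfect squares starting at 8².
Subsequence B is 4, 9, 13, 22, 35, which is each term equals the sum of the previous two.
Subsequence C is 52, 52, 52, 52, 52, which is the constant sequence 52.
Term 22 comes from subsequence A (its 8th entry): 225.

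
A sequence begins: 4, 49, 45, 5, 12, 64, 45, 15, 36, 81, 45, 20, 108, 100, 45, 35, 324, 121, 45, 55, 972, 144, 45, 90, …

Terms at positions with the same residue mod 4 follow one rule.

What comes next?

2916

Read the sequence 4 terms at a time; column i is its own pattern.
Track A: 4, 12, 36, 108, 324, 972 — geometric with ratio 3.
Track B: 49, 64, 81, 100, 121, 144 — consecutive squares n² from n = 7.
Track C: 45, 45, 45, 45, 45, 45 — always 45.
Track D: 5, 15, 20, 35, 55, 90 — each term equals the sum of the previous two.
The 25th slot belongs to track A; its 7th term is 2916.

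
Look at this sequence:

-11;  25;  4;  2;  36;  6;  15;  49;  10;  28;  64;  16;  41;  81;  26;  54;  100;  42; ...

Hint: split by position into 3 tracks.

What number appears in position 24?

110

Split by position mod 3: positions 1, 4, 7, … form one track, and each other residue class forms its own.
Track A is -11, 2, 15, 28, 41, 54, which is linear: a_n = -24 + 13·n.
Track B is 25, 36, 49, 64, 81, 100, which is consecutive squares n² from n = 5.
Track C is 4, 6, 10, 16, 26, 42, which is each term equals the sum of the previous two.
Position 24 falls in track C as its term 8, giving 110.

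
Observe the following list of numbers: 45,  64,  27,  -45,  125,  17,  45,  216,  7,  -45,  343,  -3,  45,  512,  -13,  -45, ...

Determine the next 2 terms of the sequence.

729, -23

Taking every 3rd term gives 3 separate tracks.
Track A is 45, -45, 45, -45, 45, -45, which is alternating ±45.
Track B is 64, 125, 216, 343, 512, which is the cubes 4³, 5³, 6³, ….
Track C is 27, 17, 7, -3, -13, which is linear: a_n = 37 − 10·n.
Term 17 comes from track B (its 6th entry): 729.
Position 18 → track C, term 6 = -23.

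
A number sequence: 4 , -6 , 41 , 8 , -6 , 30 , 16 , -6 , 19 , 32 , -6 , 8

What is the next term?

Split by position mod 3 into 3 tracks.
Subsequence A: 4, 8, 16, 32. Powers of 2.
Subsequence B: -6, -6, -6, -6. The constant sequence -6.
Subsequence C: 41, 30, 19, 8. Arithmetic, step −11.
Position 13 falls in subsequence A as its term 5, giving 64.

64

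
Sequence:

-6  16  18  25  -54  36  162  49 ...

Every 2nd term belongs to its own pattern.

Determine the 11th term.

Positions 1, 3, 5, … form one subsequence and positions 2, 4, 6, … form another.
Subsequence A: -6, 18, -54, 162 (multiplying by -3 each time).
Subsequence B: 16, 25, 36, 49 (the squares 4², 5², 6², …).
Term 11 comes from subsequence A (its 6th entry): 1458.

1458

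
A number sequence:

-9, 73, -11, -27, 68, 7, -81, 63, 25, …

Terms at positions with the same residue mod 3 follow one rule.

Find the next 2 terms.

-243, 58

Split by position mod 3 into 3 tracks.
Track A: -9, -27, -81. Multiplying by 3 each time.
Track B: 73, 68, 63. Arithmetic with common difference −5.
Track C: -11, 7, 25. Linear: a_n = -29 + 18·n.
Position 10 → track A, term 4 = -243.
Term 11 comes from track B (its 4th entry): 58.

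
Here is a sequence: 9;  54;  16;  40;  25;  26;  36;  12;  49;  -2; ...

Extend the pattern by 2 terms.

64, -16

Positions 1, 3, 5, … form one subsequence and positions 2, 4, 6, … form another.
Track A is 9, 16, 25, 36, 49, which is the squares 3², 4², 5², ….
Track B is 54, 40, 26, 12, -2, which is linear: a_n = 68 − 14·n.
Position 11 falls in track A as its term 6, giving 64.
Term 12 comes from track B (its 6th entry): -16.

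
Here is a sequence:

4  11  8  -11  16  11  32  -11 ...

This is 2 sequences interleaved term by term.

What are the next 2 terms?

Odd-indexed and even-indexed terms follow separate rules.
Subsequence A is 4, 8, 16, 32, which is powers of 2.
Subsequence B is 11, -11, 11, -11, which is oscillating between 11 and -11.
Position 9 falls in subsequence A as its term 5, giving 64.
Position 10 falls in subsequence B as its term 5, giving 11.

64, 11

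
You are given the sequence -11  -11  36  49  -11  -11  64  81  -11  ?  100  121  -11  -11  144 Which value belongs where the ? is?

-11

Positions follow the repeating pattern AABB; grouping by letter gives 2 tracks.
Track A: -11, -11, -11, -11, -11, ?, -11, -11. The constant sequence -11.
Track B: 36, 49, 64, 81, 100, 121, 144. Consecutive squares n² from n = 6.
So the missing entry in track A is -11.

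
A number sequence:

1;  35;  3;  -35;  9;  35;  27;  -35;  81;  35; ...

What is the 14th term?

35

The terms cycle through 2 interleaved subsequences.
Track A: 1, 3, 9, 27, 81 — successive powers of 3.
Track B: 35, -35, 35, -35, 35 — oscillating between 35 and -35.
Position 14 falls in track B as its term 7, giving 35.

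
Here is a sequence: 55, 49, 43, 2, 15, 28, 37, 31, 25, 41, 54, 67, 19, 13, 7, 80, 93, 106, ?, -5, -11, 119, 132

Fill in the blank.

Reading positions in blocks of 6 reveals the pattern AAABBB — 2 tracks woven together.
Track A = 55, 49, 43, 37, 31, 25, 19, 13, 7, ?, -5, -11: arithmetic, step −6.
Track B = 2, 15, 28, 41, 54, 67, 80, 93, 106, 119, 132: arithmetic, step +13.
Filling track A at index 10 by its rule yields 1.

1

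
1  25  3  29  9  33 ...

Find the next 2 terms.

27, 37

Positions 1, 3, 5, … form one subsequence and positions 2, 4, 6, … form another.
Track A: 1, 3, 9. Successive powers of 3.
Track B: 25, 29, 33. Arithmetic, step +4.
Position 7 → track A, term 4 = 27.
The 8th slot belongs to track B; its 4th term is 37.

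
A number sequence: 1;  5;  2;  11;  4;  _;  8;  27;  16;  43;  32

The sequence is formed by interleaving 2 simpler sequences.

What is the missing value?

Split by position mod 2 into 2 tracks.
Subsequence A: 1, 2, 4, 8, 16, 32. Geometric, ×2 each step.
Subsequence B: 5, 11, ?, 27, 43. Each term equals the sum of the previous two.
Filling subsequence B at index 3 by its rule yields 16.

16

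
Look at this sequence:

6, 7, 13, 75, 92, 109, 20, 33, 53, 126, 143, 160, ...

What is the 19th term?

364

Positions follow the repeating pattern AAABBB; grouping by letter gives 2 tracks.
Stream A: 6, 7, 13, 20, 33, 53 (each term equals the sum of the previous two).
Stream B: 75, 92, 109, 126, 143, 160 (arithmetic with common difference +17).
The 19th slot belongs to stream A; its 10th term is 364.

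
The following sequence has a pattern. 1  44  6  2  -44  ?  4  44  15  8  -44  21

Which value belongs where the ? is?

10

The terms cycle through 3 interleaved subsequences.
Track A = 1, 2, 4, 8: powers 2^0, 2^1, 2^2, ….
Track B = 44, -44, 44, -44: the oscillation 44·(−1)^(n+1).
Track C = 6, ?, 15, 21: triangular numbers starting at T_3.
So the missing entry in track C is 10.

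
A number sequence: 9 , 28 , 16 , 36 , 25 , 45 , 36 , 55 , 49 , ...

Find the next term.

66

Split by position mod 2 into 2 tracks.
Subsequence A is 9, 16, 25, 36, 49, which is perfect squares starting at 3².
Subsequence B is 28, 36, 45, 55, which is triangular numbers n(n+1)/2 for n = 7, 8, ….
Term 10 comes from subsequence B (its 5th entry): 66.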